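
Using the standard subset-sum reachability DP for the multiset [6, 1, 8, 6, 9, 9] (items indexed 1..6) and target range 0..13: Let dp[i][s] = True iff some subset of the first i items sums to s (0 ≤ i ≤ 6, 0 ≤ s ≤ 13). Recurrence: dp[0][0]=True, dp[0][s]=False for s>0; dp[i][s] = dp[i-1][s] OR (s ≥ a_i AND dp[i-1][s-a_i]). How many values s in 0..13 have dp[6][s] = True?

9

i\s   0   1   2   3   4   5   6   7   8   9  10  11  12  13
  0   T   F   F   F   F   F   F   F   F   F   F   F   F   F
  1   T   F   F   F   F   F   T   F   F   F   F   F   F   F
  2   T   T   F   F   F   F   T   T   F   F   F   F   F   F
  3   T   T   F   F   F   F   T   T   T   T   F   F   F   F
  4   T   T   F   F   F   F   T   T   T   T   F   F   T   T
  5   T   T   F   F   F   F   T   T   T   T   T   F   T   T
  6   T   T   F   F   F   F   T   T   T   T   T   F   T   T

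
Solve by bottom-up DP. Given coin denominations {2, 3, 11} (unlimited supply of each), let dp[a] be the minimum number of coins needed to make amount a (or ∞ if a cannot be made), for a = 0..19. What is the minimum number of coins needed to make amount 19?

 a  0  1  2  3  4  5  6  7  8  9 10 11 12 13 14 15 16 17 18 19
dp  0  -  1  1  2  2  2  3  3  3  4  1  4  2  2  3  3  3  4  4
(- denotes ∞ / unreachable)

4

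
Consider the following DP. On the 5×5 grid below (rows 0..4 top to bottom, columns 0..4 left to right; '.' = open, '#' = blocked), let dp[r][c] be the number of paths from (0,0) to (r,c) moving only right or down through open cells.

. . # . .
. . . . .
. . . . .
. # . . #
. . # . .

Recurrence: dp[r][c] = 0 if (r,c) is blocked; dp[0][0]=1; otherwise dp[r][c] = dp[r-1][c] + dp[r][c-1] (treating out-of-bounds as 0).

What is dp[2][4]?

r\c   0   1   2   3   4
  0   1   1   0   0   0
  1   1   2   2   2   2
  2   1   3   5   7   9
  3   1   0   5  12   0
  4   1   1   0  12  12

9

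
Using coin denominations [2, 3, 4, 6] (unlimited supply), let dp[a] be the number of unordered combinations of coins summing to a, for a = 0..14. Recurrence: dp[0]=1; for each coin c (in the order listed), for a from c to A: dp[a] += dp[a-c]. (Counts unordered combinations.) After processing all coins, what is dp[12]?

11

after  coin     0     1     2     3     4     5     6     7     8     9    10    11    12    13    14
          2     1     0     1     0     1     0     1     0     1     0     1     0     1     0     1
          3     1     0     1     1     1     1     2     1     2     2     2     2     3     2     3
          4     1     0     1     1     2     1     3     2     4     3     5     4     7     5     8
          6     1     0     1     1     2     1     4     2     5     4     7     5    11     7    13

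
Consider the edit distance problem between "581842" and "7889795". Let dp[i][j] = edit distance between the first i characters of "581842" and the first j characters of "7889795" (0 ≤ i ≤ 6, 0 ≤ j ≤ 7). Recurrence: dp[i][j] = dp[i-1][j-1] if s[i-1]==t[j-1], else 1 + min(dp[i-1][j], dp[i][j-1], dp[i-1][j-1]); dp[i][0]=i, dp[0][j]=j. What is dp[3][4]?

3

   ''  7  8  8  9  7  9  5
''  0  1  2  3  4  5  6  7
 5  1  1  2  3  4  5  6  6
 8  2  2  1  2  3  4  5  6
 1  3  3  2  2  3  4  5  6
 8  4  4  3  2  3  4  5  6
 4  5  5  4  3  3  4  5  6
 2  6  6  5  4  4  4  5  6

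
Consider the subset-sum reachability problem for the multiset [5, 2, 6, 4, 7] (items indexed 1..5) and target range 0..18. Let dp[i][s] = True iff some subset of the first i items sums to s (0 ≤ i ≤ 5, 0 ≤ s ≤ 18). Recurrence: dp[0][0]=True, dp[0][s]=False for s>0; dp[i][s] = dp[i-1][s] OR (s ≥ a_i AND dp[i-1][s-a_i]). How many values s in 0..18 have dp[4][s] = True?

14

i\s   0   1   2   3   4   5   6   7   8   9  10  11  12  13  14  15  16  17  18
  0   T   F   F   F   F   F   F   F   F   F   F   F   F   F   F   F   F   F   F
  1   T   F   F   F   F   T   F   F   F   F   F   F   F   F   F   F   F   F   F
  2   T   F   T   F   F   T   F   T   F   F   F   F   F   F   F   F   F   F   F
  3   T   F   T   F   F   T   T   T   T   F   F   T   F   T   F   F   F   F   F
  4   T   F   T   F   T   T   T   T   T   T   T   T   T   T   F   T   F   T   F
  5   T   F   T   F   T   T   T   T   T   T   T   T   T   T   T   T   T   T   T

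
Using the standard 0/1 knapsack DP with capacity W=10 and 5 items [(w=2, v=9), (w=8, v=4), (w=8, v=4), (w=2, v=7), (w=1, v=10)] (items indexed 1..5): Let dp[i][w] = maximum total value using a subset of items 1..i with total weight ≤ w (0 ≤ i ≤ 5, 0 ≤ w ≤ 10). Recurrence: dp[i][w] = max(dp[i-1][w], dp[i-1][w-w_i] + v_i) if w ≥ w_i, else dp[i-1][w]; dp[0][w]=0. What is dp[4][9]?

16

i\w   0   1   2   3   4   5   6   7   8   9  10
  0   0   0   0   0   0   0   0   0   0   0   0
  1   0   0   9   9   9   9   9   9   9   9   9
  2   0   0   9   9   9   9   9   9   9   9  13
  3   0   0   9   9   9   9   9   9   9   9  13
  4   0   0   9   9  16  16  16  16  16  16  16
  5   0  10  10  19  19  26  26  26  26  26  26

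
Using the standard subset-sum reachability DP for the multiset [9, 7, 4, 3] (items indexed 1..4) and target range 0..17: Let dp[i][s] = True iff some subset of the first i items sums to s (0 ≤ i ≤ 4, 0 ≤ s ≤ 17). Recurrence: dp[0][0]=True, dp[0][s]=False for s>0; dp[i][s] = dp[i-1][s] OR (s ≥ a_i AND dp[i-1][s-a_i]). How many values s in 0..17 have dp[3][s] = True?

7

i\s   0   1   2   3   4   5   6   7   8   9  10  11  12  13  14  15  16  17
  0   T   F   F   F   F   F   F   F   F   F   F   F   F   F   F   F   F   F
  1   T   F   F   F   F   F   F   F   F   T   F   F   F   F   F   F   F   F
  2   T   F   F   F   F   F   F   T   F   T   F   F   F   F   F   F   T   F
  3   T   F   F   F   T   F   F   T   F   T   F   T   F   T   F   F   T   F
  4   T   F   F   T   T   F   F   T   F   T   T   T   T   T   T   F   T   F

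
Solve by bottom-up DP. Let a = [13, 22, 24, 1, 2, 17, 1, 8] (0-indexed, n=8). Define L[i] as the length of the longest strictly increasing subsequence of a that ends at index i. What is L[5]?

   i    0    1    2    3    4    5    6    7
a[i]   13   22   24    1    2   17    1    8
L[i]    1    2    3    1    2    3    1    3

3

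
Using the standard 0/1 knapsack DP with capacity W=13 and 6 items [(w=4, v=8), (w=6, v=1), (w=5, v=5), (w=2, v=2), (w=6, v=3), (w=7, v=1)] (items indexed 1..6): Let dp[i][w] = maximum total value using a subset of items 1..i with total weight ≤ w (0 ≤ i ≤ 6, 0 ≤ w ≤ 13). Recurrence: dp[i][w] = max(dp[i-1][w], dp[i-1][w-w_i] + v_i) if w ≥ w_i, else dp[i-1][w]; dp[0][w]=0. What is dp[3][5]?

i\w   0   1   2   3   4   5   6   7   8   9  10  11  12  13
  0   0   0   0   0   0   0   0   0   0   0   0   0   0   0
  1   0   0   0   0   8   8   8   8   8   8   8   8   8   8
  2   0   0   0   0   8   8   8   8   8   8   9   9   9   9
  3   0   0   0   0   8   8   8   8   8  13  13  13  13  13
  4   0   0   2   2   8   8  10  10  10  13  13  15  15  15
  5   0   0   2   2   8   8  10  10  10  13  13  15  15  15
  6   0   0   2   2   8   8  10  10  10  13  13  15  15  15

8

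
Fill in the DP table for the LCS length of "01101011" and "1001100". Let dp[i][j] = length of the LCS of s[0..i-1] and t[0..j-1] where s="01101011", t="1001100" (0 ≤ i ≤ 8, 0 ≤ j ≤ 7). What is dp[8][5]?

   ''  1  0  0  1  1  0  0
''  0  0  0  0  0  0  0  0
 0  0  0  1  1  1  1  1  1
 1  0  1  1  1  2  2  2  2
 1  0  1  1  1  2  3  3  3
 0  0  1  2  2  2  3  4  4
 1  0  1  2  2  3  3  4  4
 0  0  1  2  3  3  3  4  5
 1  0  1  2  3  4  4  4  5
 1  0  1  2  3  4  5  5  5

5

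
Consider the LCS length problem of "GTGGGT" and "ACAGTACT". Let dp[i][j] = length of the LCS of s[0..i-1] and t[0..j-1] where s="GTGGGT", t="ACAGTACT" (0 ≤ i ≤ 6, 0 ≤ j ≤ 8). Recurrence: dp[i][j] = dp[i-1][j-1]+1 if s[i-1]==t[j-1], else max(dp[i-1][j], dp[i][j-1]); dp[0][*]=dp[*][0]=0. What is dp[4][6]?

2

   ''  A  C  A  G  T  A  C  T
''  0  0  0  0  0  0  0  0  0
 G  0  0  0  0  1  1  1  1  1
 T  0  0  0  0  1  2  2  2  2
 G  0  0  0  0  1  2  2  2  2
 G  0  0  0  0  1  2  2  2  2
 G  0  0  0  0  1  2  2  2  2
 T  0  0  0  0  1  2  2  2  3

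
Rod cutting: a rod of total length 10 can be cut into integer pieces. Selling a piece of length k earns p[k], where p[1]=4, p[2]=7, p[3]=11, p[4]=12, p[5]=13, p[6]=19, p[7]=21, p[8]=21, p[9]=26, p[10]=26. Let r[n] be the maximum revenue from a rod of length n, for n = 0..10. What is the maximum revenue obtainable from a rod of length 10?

40

   n    0    1    2    3    4    5    6    7    8    9   10
r[n]    0    4    8   12   16   20   24   28   32   36   40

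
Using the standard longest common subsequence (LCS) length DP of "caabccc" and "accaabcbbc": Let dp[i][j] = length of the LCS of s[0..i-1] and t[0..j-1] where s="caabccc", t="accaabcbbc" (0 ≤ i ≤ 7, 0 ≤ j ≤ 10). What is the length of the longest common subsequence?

   ''  a  c  c  a  a  b  c  b  b  c
''  0  0  0  0  0  0  0  0  0  0  0
 c  0  0  1  1  1  1  1  1  1  1  1
 a  0  1  1  1  2  2  2  2  2  2  2
 a  0  1  1  1  2  3  3  3  3  3  3
 b  0  1  1  1  2  3  4  4  4  4  4
 c  0  1  2  2  2  3  4  5  5  5  5
 c  0  1  2  3  3  3  4  5  5  5  6
 c  0  1  2  3  3  3  4  5  5  5  6

6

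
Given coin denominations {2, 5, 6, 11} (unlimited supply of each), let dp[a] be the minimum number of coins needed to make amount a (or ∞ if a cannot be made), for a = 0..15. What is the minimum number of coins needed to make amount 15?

 a  0  1  2  3  4  5  6  7  8  9 10 11 12 13 14 15
dp  0  -  1  -  2  1  1  2  2  3  2  1  2  2  3  3
(- denotes ∞ / unreachable)

3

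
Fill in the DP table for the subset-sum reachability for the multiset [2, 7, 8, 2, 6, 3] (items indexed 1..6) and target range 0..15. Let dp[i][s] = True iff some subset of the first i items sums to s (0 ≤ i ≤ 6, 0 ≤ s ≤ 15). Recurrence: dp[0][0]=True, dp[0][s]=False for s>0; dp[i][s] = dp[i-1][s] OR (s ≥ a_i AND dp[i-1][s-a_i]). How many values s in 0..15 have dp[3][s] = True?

7

i\s   0   1   2   3   4   5   6   7   8   9  10  11  12  13  14  15
  0   T   F   F   F   F   F   F   F   F   F   F   F   F   F   F   F
  1   T   F   T   F   F   F   F   F   F   F   F   F   F   F   F   F
  2   T   F   T   F   F   F   F   T   F   T   F   F   F   F   F   F
  3   T   F   T   F   F   F   F   T   T   T   T   F   F   F   F   T
  4   T   F   T   F   T   F   F   T   T   T   T   T   T   F   F   T
  5   T   F   T   F   T   F   T   T   T   T   T   T   T   T   T   T
  6   T   F   T   T   T   T   T   T   T   T   T   T   T   T   T   T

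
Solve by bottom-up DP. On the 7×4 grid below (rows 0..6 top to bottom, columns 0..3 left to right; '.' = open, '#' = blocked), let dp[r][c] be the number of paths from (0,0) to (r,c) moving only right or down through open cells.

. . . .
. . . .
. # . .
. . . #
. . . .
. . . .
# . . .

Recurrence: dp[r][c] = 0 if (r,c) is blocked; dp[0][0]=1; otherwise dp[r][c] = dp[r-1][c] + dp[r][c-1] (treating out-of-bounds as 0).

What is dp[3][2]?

r\c   0   1   2   3
  0   1   1   1   1
  1   1   2   3   4
  2   1   0   3   7
  3   1   1   4   0
  4   1   2   6   6
  5   1   3   9  15
  6   0   3  12  27

4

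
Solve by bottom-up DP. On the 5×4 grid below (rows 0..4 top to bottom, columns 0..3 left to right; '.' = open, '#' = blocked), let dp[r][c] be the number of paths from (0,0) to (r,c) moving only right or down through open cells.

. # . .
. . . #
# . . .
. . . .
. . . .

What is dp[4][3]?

9

r\c   0   1   2   3
  0   1   0   0   0
  1   1   1   1   0
  2   0   1   2   2
  3   0   1   3   5
  4   0   1   4   9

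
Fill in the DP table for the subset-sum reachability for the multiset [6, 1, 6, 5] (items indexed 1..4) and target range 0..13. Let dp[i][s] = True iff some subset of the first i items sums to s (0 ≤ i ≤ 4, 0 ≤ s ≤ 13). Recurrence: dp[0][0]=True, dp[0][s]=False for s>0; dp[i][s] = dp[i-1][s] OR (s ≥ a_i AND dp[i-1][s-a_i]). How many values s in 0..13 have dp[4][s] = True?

i\s   0   1   2   3   4   5   6   7   8   9  10  11  12  13
  0   T   F   F   F   F   F   F   F   F   F   F   F   F   F
  1   T   F   F   F   F   F   T   F   F   F   F   F   F   F
  2   T   T   F   F   F   F   T   T   F   F   F   F   F   F
  3   T   T   F   F   F   F   T   T   F   F   F   F   T   T
  4   T   T   F   F   F   T   T   T   F   F   F   T   T   T

8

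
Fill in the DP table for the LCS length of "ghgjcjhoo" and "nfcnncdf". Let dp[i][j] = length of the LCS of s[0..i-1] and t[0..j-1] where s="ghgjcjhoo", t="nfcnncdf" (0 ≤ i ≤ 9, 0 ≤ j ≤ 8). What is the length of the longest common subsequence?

1

   ''  n  f  c  n  n  c  d  f
''  0  0  0  0  0  0  0  0  0
 g  0  0  0  0  0  0  0  0  0
 h  0  0  0  0  0  0  0  0  0
 g  0  0  0  0  0  0  0  0  0
 j  0  0  0  0  0  0  0  0  0
 c  0  0  0  1  1  1  1  1  1
 j  0  0  0  1  1  1  1  1  1
 h  0  0  0  1  1  1  1  1  1
 o  0  0  0  1  1  1  1  1  1
 o  0  0  0  1  1  1  1  1  1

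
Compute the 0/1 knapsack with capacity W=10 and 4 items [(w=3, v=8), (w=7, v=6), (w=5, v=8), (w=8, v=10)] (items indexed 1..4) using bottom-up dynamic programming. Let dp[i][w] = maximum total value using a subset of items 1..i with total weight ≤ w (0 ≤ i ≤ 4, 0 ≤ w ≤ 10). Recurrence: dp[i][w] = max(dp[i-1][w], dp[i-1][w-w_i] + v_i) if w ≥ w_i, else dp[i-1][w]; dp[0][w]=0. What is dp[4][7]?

8

i\w   0   1   2   3   4   5   6   7   8   9  10
  0   0   0   0   0   0   0   0   0   0   0   0
  1   0   0   0   8   8   8   8   8   8   8   8
  2   0   0   0   8   8   8   8   8   8   8  14
  3   0   0   0   8   8   8   8   8  16  16  16
  4   0   0   0   8   8   8   8   8  16  16  16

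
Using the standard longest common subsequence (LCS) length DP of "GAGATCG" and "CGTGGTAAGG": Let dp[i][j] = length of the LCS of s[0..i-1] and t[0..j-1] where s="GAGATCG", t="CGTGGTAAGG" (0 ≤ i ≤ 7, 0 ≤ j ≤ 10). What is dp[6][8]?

   ''  C  G  T  G  G  T  A  A  G  G
''  0  0  0  0  0  0  0  0  0  0  0
 G  0  0  1  1  1  1  1  1  1  1  1
 A  0  0  1  1  1  1  1  2  2  2  2
 G  0  0  1  1  2  2  2  2  2  3  3
 A  0  0  1  1  2  2  2  3  3  3  3
 T  0  0  1  2  2  2  3  3  3  3  3
 C  0  1  1  2  2  2  3  3  3  3  3
 G  0  1  2  2  3  3  3  3  3  4  4

3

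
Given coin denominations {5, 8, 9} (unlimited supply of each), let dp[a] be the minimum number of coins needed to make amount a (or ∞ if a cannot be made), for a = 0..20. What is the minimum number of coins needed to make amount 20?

4

 a  0  1  2  3  4  5  6  7  8  9 10 11 12 13 14 15 16 17 18 19 20
dp  0  -  -  -  -  1  -  -  1  1  2  -  -  2  2  3  2  2  2  3  4
(- denotes ∞ / unreachable)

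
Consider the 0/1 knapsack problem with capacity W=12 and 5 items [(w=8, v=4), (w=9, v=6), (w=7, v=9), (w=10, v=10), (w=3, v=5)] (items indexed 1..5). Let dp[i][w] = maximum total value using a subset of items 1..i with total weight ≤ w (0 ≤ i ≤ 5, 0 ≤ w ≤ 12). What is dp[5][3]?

5

i\w   0   1   2   3   4   5   6   7   8   9  10  11  12
  0   0   0   0   0   0   0   0   0   0   0   0   0   0
  1   0   0   0   0   0   0   0   0   4   4   4   4   4
  2   0   0   0   0   0   0   0   0   4   6   6   6   6
  3   0   0   0   0   0   0   0   9   9   9   9   9   9
  4   0   0   0   0   0   0   0   9   9   9  10  10  10
  5   0   0   0   5   5   5   5   9   9   9  14  14  14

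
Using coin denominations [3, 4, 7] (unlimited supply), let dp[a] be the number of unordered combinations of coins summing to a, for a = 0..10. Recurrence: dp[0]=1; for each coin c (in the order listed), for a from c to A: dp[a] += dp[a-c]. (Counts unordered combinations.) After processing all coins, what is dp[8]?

after  coin     0     1     2     3     4     5     6     7     8     9    10
          3     1     0     0     1     0     0     1     0     0     1     0
          4     1     0     0     1     1     0     1     1     1     1     1
          7     1     0     0     1     1     0     1     2     1     1     2

1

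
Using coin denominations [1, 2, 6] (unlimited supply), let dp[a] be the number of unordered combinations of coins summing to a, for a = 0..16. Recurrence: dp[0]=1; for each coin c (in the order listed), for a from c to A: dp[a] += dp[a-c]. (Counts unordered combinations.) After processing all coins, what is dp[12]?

12

after  coin     0     1     2     3     4     5     6     7     8     9    10    11    12    13    14    15    16
          1     1     1     1     1     1     1     1     1     1     1     1     1     1     1     1     1     1
          2     1     1     2     2     3     3     4     4     5     5     6     6     7     7     8     8     9
          6     1     1     2     2     3     3     5     5     7     7     9     9    12    12    15    15    18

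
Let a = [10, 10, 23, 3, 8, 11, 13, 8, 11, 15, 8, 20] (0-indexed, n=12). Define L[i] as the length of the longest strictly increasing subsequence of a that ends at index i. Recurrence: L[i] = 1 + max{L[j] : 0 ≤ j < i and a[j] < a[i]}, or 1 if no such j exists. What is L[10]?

2

   i    0    1    2    3    4    5    6    7    8    9   10   11
a[i]   10   10   23    3    8   11   13    8   11   15    8   20
L[i]    1    1    2    1    2    3    4    2    3    5    2    6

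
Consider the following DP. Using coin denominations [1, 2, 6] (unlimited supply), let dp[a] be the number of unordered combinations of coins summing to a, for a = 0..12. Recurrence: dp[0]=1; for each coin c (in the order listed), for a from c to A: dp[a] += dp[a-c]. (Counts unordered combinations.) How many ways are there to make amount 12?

after  coin     0     1     2     3     4     5     6     7     8     9    10    11    12
          1     1     1     1     1     1     1     1     1     1     1     1     1     1
          2     1     1     2     2     3     3     4     4     5     5     6     6     7
          6     1     1     2     2     3     3     5     5     7     7     9     9    12

12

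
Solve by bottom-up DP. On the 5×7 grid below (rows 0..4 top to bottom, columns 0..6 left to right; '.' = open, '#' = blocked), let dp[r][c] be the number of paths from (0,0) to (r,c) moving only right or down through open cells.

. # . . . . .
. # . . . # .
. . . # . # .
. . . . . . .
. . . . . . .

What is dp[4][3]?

9

r\c   0   1   2   3   4   5   6
  0   1   0   0   0   0   0   0
  1   1   0   0   0   0   0   0
  2   1   1   1   0   0   0   0
  3   1   2   3   3   3   3   3
  4   1   3   6   9  12  15  18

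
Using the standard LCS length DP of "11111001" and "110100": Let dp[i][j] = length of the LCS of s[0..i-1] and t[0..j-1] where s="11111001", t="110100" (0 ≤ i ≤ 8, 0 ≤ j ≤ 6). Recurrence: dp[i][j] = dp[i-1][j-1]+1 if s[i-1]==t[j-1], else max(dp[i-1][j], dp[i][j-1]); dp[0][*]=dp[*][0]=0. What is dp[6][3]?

3

   ''  1  1  0  1  0  0
''  0  0  0  0  0  0  0
 1  0  1  1  1  1  1  1
 1  0  1  2  2  2  2  2
 1  0  1  2  2  3  3  3
 1  0  1  2  2  3  3  3
 1  0  1  2  2  3  3  3
 0  0  1  2  3  3  4  4
 0  0  1  2  3  3  4  5
 1  0  1  2  3  4  4  5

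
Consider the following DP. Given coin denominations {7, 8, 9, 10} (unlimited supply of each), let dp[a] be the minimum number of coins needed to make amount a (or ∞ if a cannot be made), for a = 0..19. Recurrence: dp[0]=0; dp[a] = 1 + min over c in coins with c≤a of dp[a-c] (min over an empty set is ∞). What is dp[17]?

 a  0  1  2  3  4  5  6  7  8  9 10 11 12 13 14 15 16 17 18 19
dp  0  -  -  -  -  -  -  1  1  1  1  -  -  -  2  2  2  2  2  2
(- denotes ∞ / unreachable)

2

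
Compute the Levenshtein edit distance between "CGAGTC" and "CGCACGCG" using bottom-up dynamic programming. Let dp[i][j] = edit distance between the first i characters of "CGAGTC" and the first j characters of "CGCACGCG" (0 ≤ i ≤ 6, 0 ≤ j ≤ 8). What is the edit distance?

4

   ''  C  G  C  A  C  G  C  G
''  0  1  2  3  4  5  6  7  8
 C  1  0  1  2  3  4  5  6  7
 G  2  1  0  1  2  3  4  5  6
 A  3  2  1  1  1  2  3  4  5
 G  4  3  2  2  2  2  2  3  4
 T  5  4  3  3  3  3  3  3  4
 C  6  5  4  3  4  3  4  3  4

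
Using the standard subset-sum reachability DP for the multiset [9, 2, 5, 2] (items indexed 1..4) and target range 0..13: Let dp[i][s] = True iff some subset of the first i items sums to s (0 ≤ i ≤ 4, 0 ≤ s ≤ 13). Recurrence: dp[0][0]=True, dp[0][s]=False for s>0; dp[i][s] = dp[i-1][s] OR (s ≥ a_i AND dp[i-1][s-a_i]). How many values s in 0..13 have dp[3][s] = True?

i\s   0   1   2   3   4   5   6   7   8   9  10  11  12  13
  0   T   F   F   F   F   F   F   F   F   F   F   F   F   F
  1   T   F   F   F   F   F   F   F   F   T   F   F   F   F
  2   T   F   T   F   F   F   F   F   F   T   F   T   F   F
  3   T   F   T   F   F   T   F   T   F   T   F   T   F   F
  4   T   F   T   F   T   T   F   T   F   T   F   T   F   T

6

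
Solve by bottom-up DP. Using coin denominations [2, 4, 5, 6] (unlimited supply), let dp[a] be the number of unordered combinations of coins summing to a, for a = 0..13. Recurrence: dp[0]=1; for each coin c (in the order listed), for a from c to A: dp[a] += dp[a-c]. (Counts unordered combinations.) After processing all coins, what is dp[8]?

after  coin     0     1     2     3     4     5     6     7     8     9    10    11    12    13
          2     1     0     1     0     1     0     1     0     1     0     1     0     1     0
          4     1     0     1     0     2     0     2     0     3     0     3     0     4     0
          5     1     0     1     0     2     1     2     1     3     2     4     2     5     3
          6     1     0     1     0     2     1     3     1     4     2     6     3     8     4

4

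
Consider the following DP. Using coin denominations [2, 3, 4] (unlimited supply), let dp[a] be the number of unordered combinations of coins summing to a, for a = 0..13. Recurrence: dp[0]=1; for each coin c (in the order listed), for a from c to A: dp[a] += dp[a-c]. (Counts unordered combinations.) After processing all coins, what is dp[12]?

after  coin     0     1     2     3     4     5     6     7     8     9    10    11    12    13
          2     1     0     1     0     1     0     1     0     1     0     1     0     1     0
          3     1     0     1     1     1     1     2     1     2     2     2     2     3     2
          4     1     0     1     1     2     1     3     2     4     3     5     4     7     5

7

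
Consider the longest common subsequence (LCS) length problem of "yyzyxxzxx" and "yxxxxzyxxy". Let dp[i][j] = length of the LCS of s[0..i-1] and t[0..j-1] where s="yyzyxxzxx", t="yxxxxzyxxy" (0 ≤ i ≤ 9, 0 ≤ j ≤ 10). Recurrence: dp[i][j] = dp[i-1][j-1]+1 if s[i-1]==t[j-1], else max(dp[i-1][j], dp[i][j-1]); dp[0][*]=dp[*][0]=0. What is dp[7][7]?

4

   ''  y  x  x  x  x  z  y  x  x  y
''  0  0  0  0  0  0  0  0  0  0  0
 y  0  1  1  1  1  1  1  1  1  1  1
 y  0  1  1  1  1  1  1  2  2  2  2
 z  0  1  1  1  1  1  2  2  2  2  2
 y  0  1  1  1  1  1  2  3  3  3  3
 x  0  1  2  2  2  2  2  3  4  4  4
 x  0  1  2  3  3  3  3  3  4  5  5
 z  0  1  2  3  3  3  4  4  4  5  5
 x  0  1  2  3  4  4  4  4  5  5  5
 x  0  1  2  3  4  5  5  5  5  6  6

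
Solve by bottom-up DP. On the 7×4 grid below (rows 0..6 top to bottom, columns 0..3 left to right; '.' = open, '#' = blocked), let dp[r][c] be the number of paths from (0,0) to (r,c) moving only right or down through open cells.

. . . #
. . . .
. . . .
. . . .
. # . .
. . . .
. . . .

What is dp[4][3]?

r\c   0   1   2   3
  0   1   1   1   0
  1   1   2   3   3
  2   1   3   6   9
  3   1   4  10  19
  4   1   0  10  29
  5   1   1  11  40
  6   1   2  13  53

29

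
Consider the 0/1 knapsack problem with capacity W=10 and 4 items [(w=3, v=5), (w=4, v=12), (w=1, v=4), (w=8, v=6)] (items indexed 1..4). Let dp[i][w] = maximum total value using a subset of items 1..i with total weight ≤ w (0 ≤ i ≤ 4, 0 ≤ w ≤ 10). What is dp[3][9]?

i\w   0   1   2   3   4   5   6   7   8   9  10
  0   0   0   0   0   0   0   0   0   0   0   0
  1   0   0   0   5   5   5   5   5   5   5   5
  2   0   0   0   5  12  12  12  17  17  17  17
  3   0   4   4   5  12  16  16  17  21  21  21
  4   0   4   4   5  12  16  16  17  21  21  21

21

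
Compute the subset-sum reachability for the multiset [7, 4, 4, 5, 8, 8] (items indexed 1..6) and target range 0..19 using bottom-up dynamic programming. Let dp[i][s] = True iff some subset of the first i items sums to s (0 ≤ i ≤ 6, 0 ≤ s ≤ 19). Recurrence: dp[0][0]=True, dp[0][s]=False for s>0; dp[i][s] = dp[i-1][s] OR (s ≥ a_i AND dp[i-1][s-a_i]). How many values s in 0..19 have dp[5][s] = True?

13

i\s   0   1   2   3   4   5   6   7   8   9  10  11  12  13  14  15  16  17  18  19
  0   T   F   F   F   F   F   F   F   F   F   F   F   F   F   F   F   F   F   F   F
  1   T   F   F   F   F   F   F   T   F   F   F   F   F   F   F   F   F   F   F   F
  2   T   F   F   F   T   F   F   T   F   F   F   T   F   F   F   F   F   F   F   F
  3   T   F   F   F   T   F   F   T   T   F   F   T   F   F   F   T   F   F   F   F
  4   T   F   F   F   T   T   F   T   T   T   F   T   T   T   F   T   T   F   F   F
  5   T   F   F   F   T   T   F   T   T   T   F   T   T   T   F   T   T   T   F   T
  6   T   F   F   F   T   T   F   T   T   T   F   T   T   T   F   T   T   T   F   T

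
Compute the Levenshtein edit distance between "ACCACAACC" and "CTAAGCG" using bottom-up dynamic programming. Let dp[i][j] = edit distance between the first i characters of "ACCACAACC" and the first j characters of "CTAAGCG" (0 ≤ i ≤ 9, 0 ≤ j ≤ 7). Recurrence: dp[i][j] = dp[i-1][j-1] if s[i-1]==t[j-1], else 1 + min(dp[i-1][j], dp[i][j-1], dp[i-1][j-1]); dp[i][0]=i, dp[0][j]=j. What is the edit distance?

   ''  C  T  A  A  G  C  G
''  0  1  2  3  4  5  6  7
 A  1  1  2  2  3  4  5  6
 C  2  1  2  3  3  4  4  5
 C  3  2  2  3  4  4  4  5
 A  4  3  3  2  3  4  5  5
 C  5  4  4  3  3  4  4  5
 A  6  5  5  4  3  4  5  5
 A  7  6  6  5  4  4  5  6
 C  8  7  7  6  5  5  4  5
 C  9  8  8  7  6  6  5  5

5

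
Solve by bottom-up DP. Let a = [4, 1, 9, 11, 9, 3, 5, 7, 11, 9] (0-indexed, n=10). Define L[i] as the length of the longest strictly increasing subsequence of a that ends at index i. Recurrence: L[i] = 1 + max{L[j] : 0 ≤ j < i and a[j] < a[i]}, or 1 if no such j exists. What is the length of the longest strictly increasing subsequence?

   i    0    1    2    3    4    5    6    7    8    9
a[i]    4    1    9   11    9    3    5    7   11    9
L[i]    1    1    2    3    2    2    3    4    5    5

5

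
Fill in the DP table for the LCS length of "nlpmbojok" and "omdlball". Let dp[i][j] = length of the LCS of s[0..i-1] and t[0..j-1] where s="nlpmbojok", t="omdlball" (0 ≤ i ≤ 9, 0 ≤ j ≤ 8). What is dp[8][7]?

   ''  o  m  d  l  b  a  l  l
''  0  0  0  0  0  0  0  0  0
 n  0  0  0  0  0  0  0  0  0
 l  0  0  0  0  1  1  1  1  1
 p  0  0  0  0  1  1  1  1  1
 m  0  0  1  1  1  1  1  1  1
 b  0  0  1  1  1  2  2  2  2
 o  0  1  1  1  1  2  2  2  2
 j  0  1  1  1  1  2  2  2  2
 o  0  1  1  1  1  2  2  2  2
 k  0  1  1  1  1  2  2  2  2

2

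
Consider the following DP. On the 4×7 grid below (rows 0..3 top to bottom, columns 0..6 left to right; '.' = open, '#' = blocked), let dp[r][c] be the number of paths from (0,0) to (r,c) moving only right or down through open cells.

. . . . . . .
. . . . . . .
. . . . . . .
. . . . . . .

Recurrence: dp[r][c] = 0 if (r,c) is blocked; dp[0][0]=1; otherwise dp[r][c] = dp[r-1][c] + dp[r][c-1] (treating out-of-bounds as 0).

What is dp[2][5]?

r\c   0   1   2   3   4   5   6
  0   1   1   1   1   1   1   1
  1   1   2   3   4   5   6   7
  2   1   3   6  10  15  21  28
  3   1   4  10  20  35  56  84

21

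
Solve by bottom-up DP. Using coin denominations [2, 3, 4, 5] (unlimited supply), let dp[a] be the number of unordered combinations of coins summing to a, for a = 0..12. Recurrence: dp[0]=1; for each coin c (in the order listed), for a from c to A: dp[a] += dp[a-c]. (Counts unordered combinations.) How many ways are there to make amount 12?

after  coin     0     1     2     3     4     5     6     7     8     9    10    11    12
          2     1     0     1     0     1     0     1     0     1     0     1     0     1
          3     1     0     1     1     1     1     2     1     2     2     2     2     3
          4     1     0     1     1     2     1     3     2     4     3     5     4     7
          5     1     0     1     1     2     2     3     3     5     5     7     7    10

10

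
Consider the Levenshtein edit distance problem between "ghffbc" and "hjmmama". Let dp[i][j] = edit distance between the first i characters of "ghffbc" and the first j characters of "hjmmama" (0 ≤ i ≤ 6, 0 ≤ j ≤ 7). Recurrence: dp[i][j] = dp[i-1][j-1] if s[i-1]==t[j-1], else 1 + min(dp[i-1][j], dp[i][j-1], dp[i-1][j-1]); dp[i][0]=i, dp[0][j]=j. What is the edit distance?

   ''  h  j  m  m  a  m  a
''  0  1  2  3  4  5  6  7
 g  1  1  2  3  4  5  6  7
 h  2  1  2  3  4  5  6  7
 f  3  2  2  3  4  5  6  7
 f  4  3  3  3  4  5  6  7
 b  5  4  4  4  4  5  6  7
 c  6  5  5  5  5  5  6  7

7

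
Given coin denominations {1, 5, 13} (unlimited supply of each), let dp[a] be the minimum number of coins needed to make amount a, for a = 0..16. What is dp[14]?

2

 a  0  1  2  3  4  5  6  7  8  9 10 11 12 13 14 15 16
dp  0  1  2  3  4  1  2  3  4  5  2  3  4  1  2  3  4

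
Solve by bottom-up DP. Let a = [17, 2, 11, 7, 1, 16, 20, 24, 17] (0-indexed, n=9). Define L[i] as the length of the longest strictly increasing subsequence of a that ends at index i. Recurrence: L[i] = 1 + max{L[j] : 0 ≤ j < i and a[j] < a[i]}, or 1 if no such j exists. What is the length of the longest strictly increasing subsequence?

   i    0    1    2    3    4    5    6    7    8
a[i]   17    2   11    7    1   16   20   24   17
L[i]    1    1    2    2    1    3    4    5    4

5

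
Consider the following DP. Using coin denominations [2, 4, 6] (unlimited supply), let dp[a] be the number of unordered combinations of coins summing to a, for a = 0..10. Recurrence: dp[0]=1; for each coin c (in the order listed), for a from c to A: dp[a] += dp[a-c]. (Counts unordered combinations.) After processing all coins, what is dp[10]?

after  coin     0     1     2     3     4     5     6     7     8     9    10
          2     1     0     1     0     1     0     1     0     1     0     1
          4     1     0     1     0     2     0     2     0     3     0     3
          6     1     0     1     0     2     0     3     0     4     0     5

5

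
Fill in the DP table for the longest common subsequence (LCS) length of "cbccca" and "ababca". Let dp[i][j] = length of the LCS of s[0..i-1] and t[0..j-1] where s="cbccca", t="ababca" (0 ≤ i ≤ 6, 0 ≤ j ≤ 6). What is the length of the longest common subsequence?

3

   ''  a  b  a  b  c  a
''  0  0  0  0  0  0  0
 c  0  0  0  0  0  1  1
 b  0  0  1  1  1  1  1
 c  0  0  1  1  1  2  2
 c  0  0  1  1  1  2  2
 c  0  0  1  1  1  2  2
 a  0  1  1  2  2  2  3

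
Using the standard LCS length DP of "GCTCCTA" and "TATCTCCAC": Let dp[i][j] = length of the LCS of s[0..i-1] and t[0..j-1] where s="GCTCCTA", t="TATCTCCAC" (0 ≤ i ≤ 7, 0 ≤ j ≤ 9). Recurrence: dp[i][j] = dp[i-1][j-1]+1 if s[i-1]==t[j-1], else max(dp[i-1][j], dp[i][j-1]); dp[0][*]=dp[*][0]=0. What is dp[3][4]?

1

   ''  T  A  T  C  T  C  C  A  C
''  0  0  0  0  0  0  0  0  0  0
 G  0  0  0  0  0  0  0  0  0  0
 C  0  0  0  0  1  1  1  1  1  1
 T  0  1  1  1  1  2  2  2  2  2
 C  0  1  1  1  2  2  3  3  3  3
 C  0  1  1  1  2  2  3  4  4  4
 T  0  1  1  2  2  3  3  4  4  4
 A  0  1  2  2  2  3  3  4  5  5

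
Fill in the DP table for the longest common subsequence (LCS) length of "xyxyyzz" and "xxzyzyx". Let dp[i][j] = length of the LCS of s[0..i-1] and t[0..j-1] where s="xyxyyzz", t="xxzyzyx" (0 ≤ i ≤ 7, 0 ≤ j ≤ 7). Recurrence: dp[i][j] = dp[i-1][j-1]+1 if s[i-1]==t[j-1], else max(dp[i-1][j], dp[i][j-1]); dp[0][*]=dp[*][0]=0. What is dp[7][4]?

   ''  x  x  z  y  z  y  x
''  0  0  0  0  0  0  0  0
 x  0  1  1  1  1  1  1  1
 y  0  1  1  1  2  2  2  2
 x  0  1  2  2  2  2  2  3
 y  0  1  2  2  3  3  3  3
 y  0  1  2  2  3  3  4  4
 z  0  1  2  3  3  4  4  4
 z  0  1  2  3  3  4  4  4

3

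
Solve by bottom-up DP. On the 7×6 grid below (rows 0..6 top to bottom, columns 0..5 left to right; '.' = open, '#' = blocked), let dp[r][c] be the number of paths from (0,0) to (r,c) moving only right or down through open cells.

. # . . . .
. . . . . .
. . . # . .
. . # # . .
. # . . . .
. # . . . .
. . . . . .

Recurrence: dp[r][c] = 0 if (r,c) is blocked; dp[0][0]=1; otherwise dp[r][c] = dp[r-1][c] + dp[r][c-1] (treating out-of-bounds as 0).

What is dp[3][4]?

r\c   0   1   2   3   4   5
  0   1   0   0   0   0   0
  1   1   1   1   1   1   1
  2   1   2   3   0   1   2
  3   1   3   0   0   1   3
  4   1   0   0   0   1   4
  5   1   0   0   0   1   5
  6   1   1   1   1   2   7

1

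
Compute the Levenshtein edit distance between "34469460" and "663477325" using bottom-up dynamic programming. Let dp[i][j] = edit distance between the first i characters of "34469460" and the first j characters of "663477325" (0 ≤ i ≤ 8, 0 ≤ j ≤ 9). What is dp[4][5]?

4

   ''  6  6  3  4  7  7  3  2  5
''  0  1  2  3  4  5  6  7  8  9
 3  1  1  2  2  3  4  5  6  7  8
 4  2  2  2  3  2  3  4  5  6  7
 4  3  3  3  3  3  3  4  5  6  7
 6  4  3  3  4  4  4  4  5  6  7
 9  5  4  4  4  5  5  5  5  6  7
 4  6  5  5  5  4  5  6  6  6  7
 6  7  6  5  6  5  5  6  7  7  7
 0  8  7  6  6  6  6  6  7  8  8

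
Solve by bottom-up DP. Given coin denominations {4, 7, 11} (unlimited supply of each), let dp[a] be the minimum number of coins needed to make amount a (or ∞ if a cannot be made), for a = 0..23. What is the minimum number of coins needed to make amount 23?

 a  0  1  2  3  4  5  6  7  8  9 10 11 12 13 14 15 16 17 18 19 20 21 22 23
dp  0  -  -  -  1  -  -  1  2  -  -  1  3  -  2  2  4  -  2  3  5  3  2  4
(- denotes ∞ / unreachable)

4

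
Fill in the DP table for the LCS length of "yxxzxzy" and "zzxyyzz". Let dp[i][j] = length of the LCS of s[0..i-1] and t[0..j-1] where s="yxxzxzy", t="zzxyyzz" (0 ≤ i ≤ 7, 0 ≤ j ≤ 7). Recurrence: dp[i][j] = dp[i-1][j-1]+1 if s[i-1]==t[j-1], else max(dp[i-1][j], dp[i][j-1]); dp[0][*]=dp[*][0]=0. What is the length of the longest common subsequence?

3

   ''  z  z  x  y  y  z  z
''  0  0  0  0  0  0  0  0
 y  0  0  0  0  1  1  1  1
 x  0  0  0  1  1  1  1  1
 x  0  0  0  1  1  1  1  1
 z  0  1  1  1  1  1  2  2
 x  0  1  1  2  2  2  2  2
 z  0  1  2  2  2  2  3  3
 y  0  1  2  2  3  3  3  3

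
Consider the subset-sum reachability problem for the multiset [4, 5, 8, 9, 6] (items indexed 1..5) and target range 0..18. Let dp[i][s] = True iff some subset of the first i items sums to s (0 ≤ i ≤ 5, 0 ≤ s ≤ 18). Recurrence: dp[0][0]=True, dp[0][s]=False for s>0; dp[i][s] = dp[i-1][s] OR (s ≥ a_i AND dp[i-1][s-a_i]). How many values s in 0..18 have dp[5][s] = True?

14

i\s   0   1   2   3   4   5   6   7   8   9  10  11  12  13  14  15  16  17  18
  0   T   F   F   F   F   F   F   F   F   F   F   F   F   F   F   F   F   F   F
  1   T   F   F   F   T   F   F   F   F   F   F   F   F   F   F   F   F   F   F
  2   T   F   F   F   T   T   F   F   F   T   F   F   F   F   F   F   F   F   F
  3   T   F   F   F   T   T   F   F   T   T   F   F   T   T   F   F   F   T   F
  4   T   F   F   F   T   T   F   F   T   T   F   F   T   T   T   F   F   T   T
  5   T   F   F   F   T   T   T   F   T   T   T   T   T   T   T   T   F   T   T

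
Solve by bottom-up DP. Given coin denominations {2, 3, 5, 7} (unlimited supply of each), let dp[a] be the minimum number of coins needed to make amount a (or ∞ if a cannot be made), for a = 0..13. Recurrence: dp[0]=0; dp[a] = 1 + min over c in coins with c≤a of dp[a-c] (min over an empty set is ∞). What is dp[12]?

2

 a  0  1  2  3  4  5  6  7  8  9 10 11 12 13
dp  0  -  1  1  2  1  2  1  2  2  2  3  2  3
(- denotes ∞ / unreachable)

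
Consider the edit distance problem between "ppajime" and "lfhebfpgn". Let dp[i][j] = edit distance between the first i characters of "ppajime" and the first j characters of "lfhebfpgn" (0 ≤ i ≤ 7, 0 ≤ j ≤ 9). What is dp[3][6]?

   ''  l  f  h  e  b  f  p  g  n
''  0  1  2  3  4  5  6  7  8  9
 p  1  1  2  3  4  5  6  6  7  8
 p  2  2  2  3  4  5  6  6  7  8
 a  3  3  3  3  4  5  6  7  7  8
 j  4  4  4  4  4  5  6  7  8  8
 i  5  5  5  5  5  5  6  7  8  9
 m  6  6  6  6  6  6  6  7  8  9
 e  7  7  7  7  6  7  7  7  8  9

6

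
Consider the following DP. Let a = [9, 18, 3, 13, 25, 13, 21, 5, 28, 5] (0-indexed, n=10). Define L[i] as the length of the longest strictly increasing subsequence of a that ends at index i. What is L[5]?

   i    0    1    2    3    4    5    6    7    8    9
a[i]    9   18    3   13   25   13   21    5   28    5
L[i]    1    2    1    2    3    2    3    2    4    2

2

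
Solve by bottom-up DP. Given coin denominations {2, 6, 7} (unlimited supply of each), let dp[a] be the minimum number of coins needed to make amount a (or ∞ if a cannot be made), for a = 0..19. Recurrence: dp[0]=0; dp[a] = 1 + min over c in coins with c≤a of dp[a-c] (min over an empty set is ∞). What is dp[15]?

 a  0  1  2  3  4  5  6  7  8  9 10 11 12 13 14 15 16 17 18 19
dp  0  -  1  -  2  -  1  1  2  2  3  3  2  2  2  3  3  4  3  3
(- denotes ∞ / unreachable)

3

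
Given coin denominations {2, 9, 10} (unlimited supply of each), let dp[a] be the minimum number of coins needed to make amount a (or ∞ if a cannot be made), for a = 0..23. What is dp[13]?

 a  0  1  2  3  4  5  6  7  8  9 10 11 12 13 14 15 16 17 18 19 20 21 22 23
dp  0  -  1  -  2  -  3  -  4  1  1  2  2  3  3  4  4  5  2  2  2  3  3  4
(- denotes ∞ / unreachable)

3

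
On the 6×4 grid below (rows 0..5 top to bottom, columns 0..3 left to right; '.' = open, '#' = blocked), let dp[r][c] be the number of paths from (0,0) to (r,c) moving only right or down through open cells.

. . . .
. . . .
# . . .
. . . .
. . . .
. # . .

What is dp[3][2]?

r\c   0   1   2   3
  0   1   1   1   1
  1   1   2   3   4
  2   0   2   5   9
  3   0   2   7  16
  4   0   2   9  25
  5   0   0   9  34

7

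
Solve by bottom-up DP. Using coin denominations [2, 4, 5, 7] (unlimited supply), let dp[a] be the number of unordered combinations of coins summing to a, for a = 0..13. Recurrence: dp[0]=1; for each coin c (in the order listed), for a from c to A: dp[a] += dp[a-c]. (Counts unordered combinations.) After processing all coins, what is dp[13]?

after  coin     0     1     2     3     4     5     6     7     8     9    10    11    12    13
          2     1     0     1     0     1     0     1     0     1     0     1     0     1     0
          4     1     0     1     0     2     0     2     0     3     0     3     0     4     0
          5     1     0     1     0     2     1     2     1     3     2     4     2     5     3
          7     1     0     1     0     2     1     2     2     3     3     4     4     6     5

5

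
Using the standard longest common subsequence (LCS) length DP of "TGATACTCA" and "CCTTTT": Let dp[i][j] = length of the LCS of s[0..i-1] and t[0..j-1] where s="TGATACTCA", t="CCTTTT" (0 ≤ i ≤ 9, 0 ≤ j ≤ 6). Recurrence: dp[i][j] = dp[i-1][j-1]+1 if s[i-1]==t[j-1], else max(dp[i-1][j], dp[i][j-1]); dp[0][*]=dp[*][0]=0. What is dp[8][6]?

   ''  C  C  T  T  T  T
''  0  0  0  0  0  0  0
 T  0  0  0  1  1  1  1
 G  0  0  0  1  1  1  1
 A  0  0  0  1  1  1  1
 T  0  0  0  1  2  2  2
 A  0  0  0  1  2  2  2
 C  0  1  1  1  2  2  2
 T  0  1  1  2  2  3  3
 C  0  1  2  2  2  3  3
 A  0  1  2  2  2  3  3

3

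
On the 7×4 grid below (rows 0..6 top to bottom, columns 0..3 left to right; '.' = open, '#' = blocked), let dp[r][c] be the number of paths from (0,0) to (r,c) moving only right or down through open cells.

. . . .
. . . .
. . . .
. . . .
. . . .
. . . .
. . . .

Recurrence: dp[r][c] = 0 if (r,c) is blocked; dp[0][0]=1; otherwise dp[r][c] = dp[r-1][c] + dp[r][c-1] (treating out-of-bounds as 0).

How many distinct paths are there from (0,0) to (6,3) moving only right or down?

84

r\c   0   1   2   3
  0   1   1   1   1
  1   1   2   3   4
  2   1   3   6  10
  3   1   4  10  20
  4   1   5  15  35
  5   1   6  21  56
  6   1   7  28  84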